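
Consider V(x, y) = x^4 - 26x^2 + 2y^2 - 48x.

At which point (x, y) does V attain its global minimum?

V(x,y) separates as P(x) + Q(y), so its minimum is min P + min Q.
P'(x) = 4(x - 4)(x + 1)(x + 3) vanishes at x ∈ {-3, -1, 4}; Q'(y) = 4y vanishes at y ∈ {0}.
Local minima of P (where P''>0): P(-3)=-9, P(4)=-352. Local minima of Q: Q(0)=0.
So the global minimum of V is P(4) + Q(0) = -352 + 0 = -352, attained at (4, 0).

(4, 0)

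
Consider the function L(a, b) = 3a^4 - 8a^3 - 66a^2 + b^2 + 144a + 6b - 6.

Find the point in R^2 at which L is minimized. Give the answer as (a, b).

(-3, -3)

L(a,b) separates as P(a) + Q(b) − 6, so its minimum is min P + min Q − 6.
P'(a) = 12(a - 4)(a - 1)(a + 3) vanishes at a ∈ {-3, 1, 4}; Q'(b) = 2b + 6 vanishes at b ∈ {-3}.
Local minima of P (where P''>0): P(-3)=-567, P(4)=-224. Local minima of Q: Q(-3)=-9.
So the global minimum of L is P(-3) + Q(-3) − 6 = -567 − 9 − 6 = -582, attained at (-3, -3).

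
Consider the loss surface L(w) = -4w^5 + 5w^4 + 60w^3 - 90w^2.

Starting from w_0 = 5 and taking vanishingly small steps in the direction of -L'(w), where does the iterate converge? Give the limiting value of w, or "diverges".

L'(w) = -20w(w - 3)(w - 1)(w + 3), so L'(5) = -6400.
Gradient descent moves in the -L' direction, i.e. w is increasing.
There is no critical point above w=5, and L' keeps the same sign, so the iterate runs off to +∞.

diverges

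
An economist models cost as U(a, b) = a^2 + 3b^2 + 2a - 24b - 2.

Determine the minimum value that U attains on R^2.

U(a,b) separates as P(a) + Q(b) − 2, so its minimum is min P + min Q − 2.
P'(a) = 2a + 2 vanishes at a ∈ {-1}; Q'(b) = 6b - 24 vanishes at b ∈ {4}.
Local minima of P (where P''>0): P(-1)=-1. Local minima of Q: Q(4)=-48.
So the global minimum of U is P(-1) + Q(4) − 2 = -1 − 48 − 2 = -51, attained at (-1, 4).

-51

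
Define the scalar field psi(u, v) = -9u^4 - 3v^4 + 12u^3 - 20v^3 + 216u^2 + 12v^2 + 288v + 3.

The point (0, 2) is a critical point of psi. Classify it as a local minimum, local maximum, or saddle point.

The mixed partial ∂²psi/∂u∂v is 0, so the Hessian at any point is diag(psi_uu, psi_vv) = diag(36(-3u^2 + 2u + 12), 12(-3v^2 - 10v + 2)).
At (0, 2): H = diag(432, -360).
The eigenvalues have opposite signs, so H is indefinite: a saddle point.

saddle point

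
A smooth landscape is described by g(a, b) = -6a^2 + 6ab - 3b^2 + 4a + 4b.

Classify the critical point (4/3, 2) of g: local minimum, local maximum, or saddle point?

The Hessian of g is constant: H = [[-12, 6], [6, -6]].
det(H) = (-12)·(-6) − 6² = 36.
det(H) > 0 and tr(H) = -18 < 0, so H is negative definite and the point is a local maximum.

local maximum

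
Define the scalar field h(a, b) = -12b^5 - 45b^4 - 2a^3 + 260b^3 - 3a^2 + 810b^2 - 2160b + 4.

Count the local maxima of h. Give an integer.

h separates as a function of a plus a function of b, so ∇h=0 decouples.
∂h/∂a = -6a(a + 1) = 0 at a ∈ {-1, 0}; ∂h/∂b = -60(b - 3)(b - 1)(b + 3)(b + 4) = 0 at b ∈ {-4, -3, 1, 3}.
The Hessian is diagonal: diag(h_aa, h_bb). Second derivatives: h_aa(-1)=6, h_aa(0)=-6; h_bb(-4)=2100, h_bb(-3)=-1440, h_bb(1)=2400, h_bb(3)=-5040.
Local maxima occur where both diagonal entries negative: (0, -3), (0, 3). Count: 2.

2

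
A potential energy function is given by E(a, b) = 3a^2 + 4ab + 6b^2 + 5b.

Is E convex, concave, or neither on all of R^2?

E is quadratic, so its Hessian is the constant matrix H = [[6, 4], [4, 12]].
det(H) = 56, tr(H) = 18.
det(H) > 0 and tr(H) > 0, so H is positive definite everywhere: convex.

convex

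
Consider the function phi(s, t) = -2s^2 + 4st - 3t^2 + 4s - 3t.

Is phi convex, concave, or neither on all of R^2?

concave

phi is quadratic, so its Hessian is the constant matrix H = [[-4, 4], [4, -6]].
det(H) = 8, tr(H) = -10.
det(H) > 0 and tr(H) < 0, so H is negative definite everywhere: concave.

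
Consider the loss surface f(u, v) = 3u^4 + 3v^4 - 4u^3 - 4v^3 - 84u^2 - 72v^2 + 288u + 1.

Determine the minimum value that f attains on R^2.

-2111

f(u,v) separates as P(u) + Q(v) + 1, so its minimum is min P + min Q + 1.
P'(u) = 12(u - 3)(u - 2)(u + 4) vanishes at u ∈ {-4, 2, 3}; Q'(v) = 12v(v - 4)(v + 3) vanishes at v ∈ {-3, 0, 4}.
Local minima of P (where P''>0): P(-4)=-1472, P(3)=243. Local minima of Q: Q(-3)=-297, Q(4)=-640.
So the global minimum of f is P(-4) + Q(4) + 1 = -1472 − 640 + 1 = -2111, attained at (-4, 4).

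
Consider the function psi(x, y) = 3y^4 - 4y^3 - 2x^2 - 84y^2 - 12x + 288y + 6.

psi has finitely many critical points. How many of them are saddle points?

2

psi separates as a function of x plus a function of y, so ∇psi=0 decouples.
∂psi/∂x = -4(x + 3) = 0 at x ∈ {-3}; ∂psi/∂y = 12(y - 3)(y - 2)(y + 4) = 0 at y ∈ {-4, 2, 3}.
The Hessian is diagonal: diag(psi_xx, psi_yy). Second derivatives: psi_xx(-3)=-4; psi_yy(-4)=504, psi_yy(2)=-72, psi_yy(3)=84.
Saddle points occur where the two diagonal entries have opposite signs: (-3, -4), (-3, 3). Count: 2.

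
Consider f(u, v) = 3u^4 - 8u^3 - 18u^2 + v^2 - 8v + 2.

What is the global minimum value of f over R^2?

-149

f(u,v) separates as P(u) + Q(v) + 2, so its minimum is min P + min Q + 2.
P'(u) = 12u(u - 3)(u + 1) vanishes at u ∈ {-1, 0, 3}; Q'(v) = 2v - 8 vanishes at v ∈ {4}.
Local minima of P (where P''>0): P(-1)=-7, P(3)=-135. Local minima of Q: Q(4)=-16.
So the global minimum of f is P(3) + Q(4) + 2 = -135 − 16 + 2 = -149, attained at (3, 4).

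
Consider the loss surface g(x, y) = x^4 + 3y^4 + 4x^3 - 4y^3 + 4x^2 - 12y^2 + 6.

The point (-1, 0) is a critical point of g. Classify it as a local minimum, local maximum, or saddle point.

The mixed partial ∂²g/∂x∂y is 0, so the Hessian at any point is diag(g_xx, g_yy) = diag(4(3x^2 + 6x + 2), 12(3y^2 - 2y - 2)).
At (-1, 0): H = diag(-4, -24).
Both eigenvalues are negative, so H is negative definite: a local maximum.

local maximum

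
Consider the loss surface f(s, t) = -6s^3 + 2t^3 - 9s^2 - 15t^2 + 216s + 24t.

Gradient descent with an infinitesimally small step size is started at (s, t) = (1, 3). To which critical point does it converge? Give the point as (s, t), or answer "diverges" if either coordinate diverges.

(-4, 4)

f is separable, so gradient descent decouples: s follows -∂f/∂s, t follows -∂f/∂t.
∂f/∂s = -18(s - 3)(s + 4); at s=1 this is 180, so s decreases.
∂f/∂t = 6(t - 4)(t - 1); at t=3 this is -12, so t increases.
s converges to its nearest critical value -4 (a local min of the s-part); t converges to 4. The iterate converges to (-4, 4).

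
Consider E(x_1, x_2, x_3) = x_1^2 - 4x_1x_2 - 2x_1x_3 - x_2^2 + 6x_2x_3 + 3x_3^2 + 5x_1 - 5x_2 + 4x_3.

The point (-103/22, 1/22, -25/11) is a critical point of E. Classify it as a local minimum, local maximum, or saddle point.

The Hessian is constant: H = [[2, -4, -2], [-4, -2, 6], [-2, 6, 6]].
Leading principal minors: Δ₁ = 2, Δ₂ = -20, Δ₃ = -88.
The minors fit neither the all-positive nor the alternating-sign pattern, so H is indefinite: a saddle point.

saddle point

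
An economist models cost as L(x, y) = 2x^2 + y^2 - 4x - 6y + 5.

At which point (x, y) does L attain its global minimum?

L(x,y) separates as P(x) + Q(y) + 5, so its minimum is min P + min Q + 5.
P'(x) = 4x - 4 vanishes at x ∈ {1}; Q'(y) = 2y - 6 vanishes at y ∈ {3}.
Local minima of P (where P''>0): P(1)=-2. Local minima of Q: Q(3)=-9.
So the global minimum of L is P(1) + Q(3) + 5 = -2 − 9 + 5 = -6, attained at (1, 3).

(1, 3)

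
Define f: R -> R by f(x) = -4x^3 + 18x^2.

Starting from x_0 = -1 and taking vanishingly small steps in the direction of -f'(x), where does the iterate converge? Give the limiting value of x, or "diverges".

0

f'(x) = -12x(x - 3), so f'(-1) = -48.
Gradient descent moves in the -f' direction, i.e. x is increasing.
The nearest critical point in that direction is x = 0, where f'' = 36 > 0 (a local minimum). The iterate converges there.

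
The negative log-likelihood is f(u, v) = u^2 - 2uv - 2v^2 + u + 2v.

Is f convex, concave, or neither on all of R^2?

f is quadratic, so its Hessian is the constant matrix H = [[2, -2], [-2, -4]].
det(H) = -12, tr(H) = -2.
det(H) < 0, so H is indefinite: neither convex nor concave.

neither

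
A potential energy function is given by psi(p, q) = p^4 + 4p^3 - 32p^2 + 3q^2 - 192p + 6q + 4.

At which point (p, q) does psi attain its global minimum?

psi(p,q) separates as A(p) + B(q) + 4, so its minimum is min A + min B + 4.
A'(p) = 4(p - 4)(p + 3)(p + 4) vanishes at p ∈ {-4, -3, 4}; B'(q) = 6q + 6 vanishes at q ∈ {-1}.
Local minima of A (where A''>0): A(-4)=256, A(4)=-768. Local minima of B: B(-1)=-3.
So the global minimum of psi is A(4) + B(-1) + 4 = -768 − 3 + 4 = -767, attained at (4, -1).

(4, -1)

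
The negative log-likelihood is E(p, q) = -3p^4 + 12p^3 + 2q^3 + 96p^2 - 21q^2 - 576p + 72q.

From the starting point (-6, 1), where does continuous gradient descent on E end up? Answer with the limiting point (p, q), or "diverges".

E is separable, so gradient descent decouples: p follows -∂E/∂p, q follows -∂E/∂q.
∂E/∂p = -12(p - 4)(p - 3)(p + 4); at p=-6 this is 2160, so p decreases.
∂E/∂q = 6(q - 4)(q - 3); at q=1 this is 36, so q decreases.
The p-coordinate has no critical point in that direction and runs off to infinity.

diverges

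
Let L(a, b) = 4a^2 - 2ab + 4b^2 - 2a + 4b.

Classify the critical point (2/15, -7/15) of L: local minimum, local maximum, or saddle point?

local minimum

The Hessian of L is constant: H = [[8, -2], [-2, 8]].
det(H) = 8·8 − (-2)² = 60.
det(H) > 0 and tr(H) = 16 > 0, so H is positive definite and the point is a local minimum.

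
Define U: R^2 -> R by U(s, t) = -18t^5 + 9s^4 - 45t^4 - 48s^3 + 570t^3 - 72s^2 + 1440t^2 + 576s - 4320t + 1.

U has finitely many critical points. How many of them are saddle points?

U separates as a function of s plus a function of t, so ∇U=0 decouples.
∂U/∂s = 36(s - 4)(s - 2)(s + 2) = 0 at s ∈ {-2, 2, 4}; ∂U/∂t = -90(t - 4)(t - 1)(t + 3)(t + 4) = 0 at t ∈ {-4, -3, 1, 4}.
The Hessian is diagonal: diag(U_ss, U_tt). Second derivatives: U_ss(-2)=864, U_ss(2)=-288, U_ss(4)=432; U_tt(-4)=3600, U_tt(-3)=-2520, U_tt(1)=5400, U_tt(4)=-15120.
Saddle points occur where the two diagonal entries have opposite signs: (-2, -3), (-2, 4), (2, -4), (2, 1), (4, -3), (4, 4). Count: 6.

6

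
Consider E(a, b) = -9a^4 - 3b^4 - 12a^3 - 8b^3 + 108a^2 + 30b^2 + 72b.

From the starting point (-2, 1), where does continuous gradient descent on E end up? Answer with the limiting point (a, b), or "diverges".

(0, -1)

E is separable, so gradient descent decouples: a follows -∂E/∂a, b follows -∂E/∂b.
∂E/∂a = -36a(a - 2)(a + 3); at a=-2 this is -288, so a increases.
∂E/∂b = -12(b - 2)(b + 1)(b + 3); at b=1 this is 96, so b decreases.
a converges to its nearest critical value 0 (a local min of the a-part); b converges to -1. The iterate converges to (0, -1).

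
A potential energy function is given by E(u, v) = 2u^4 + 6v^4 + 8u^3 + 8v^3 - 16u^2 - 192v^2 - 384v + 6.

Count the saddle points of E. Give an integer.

E separates as a function of u plus a function of v, so ∇E=0 decouples.
∂E/∂u = 8u(u - 1)(u + 4) = 0 at u ∈ {-4, 0, 1}; ∂E/∂v = 24(v - 4)(v + 1)(v + 4) = 0 at v ∈ {-4, -1, 4}.
The Hessian is diagonal: diag(E_uu, E_vv). Second derivatives: E_uu(-4)=160, E_uu(0)=-32, E_uu(1)=40; E_vv(-4)=576, E_vv(-1)=-360, E_vv(4)=960.
Saddle points occur where the two diagonal entries have opposite signs: (-4, -1), (0, -4), (0, 4), (1, -1). Count: 4.

4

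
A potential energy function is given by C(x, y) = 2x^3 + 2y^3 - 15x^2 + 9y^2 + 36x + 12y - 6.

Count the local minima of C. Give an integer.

1

C separates as a function of x plus a function of y, so ∇C=0 decouples.
∂C/∂x = 6(x - 3)(x - 2) = 0 at x ∈ {2, 3}; ∂C/∂y = 6(y + 1)(y + 2) = 0 at y ∈ {-2, -1}.
The Hessian is diagonal: diag(C_xx, C_yy). Second derivatives: C_xx(2)=-6, C_xx(3)=6; C_yy(-2)=-6, C_yy(-1)=6.
Local minima occur where both diagonal entries positive: (3, -1). Count: 1.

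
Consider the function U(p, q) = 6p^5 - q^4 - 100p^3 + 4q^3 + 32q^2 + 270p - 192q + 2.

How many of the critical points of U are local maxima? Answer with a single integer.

4

U separates as a function of p plus a function of q, so ∇U=0 decouples.
∂U/∂p = 30(p - 3)(p - 1)(p + 1)(p + 3) = 0 at p ∈ {-3, -1, 1, 3}; ∂U/∂q = -4(q - 4)(q - 3)(q + 4) = 0 at q ∈ {-4, 3, 4}.
The Hessian is diagonal: diag(U_pp, U_qq). Second derivatives: U_pp(-3)=-1440, U_pp(-1)=480, U_pp(1)=-480, U_pp(3)=1440; U_qq(-4)=-224, U_qq(3)=28, U_qq(4)=-32.
Local maxima occur where both diagonal entries negative: (-3, -4), (-3, 4), (1, -4), (1, 4). Count: 4.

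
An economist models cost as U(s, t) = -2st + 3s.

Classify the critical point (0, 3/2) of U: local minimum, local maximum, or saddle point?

The Hessian of U is constant: H = [[0, -2], [-2, 0]].
det(H) = 0·0 − (-2)² = -4.
Since det(H) < 0, H is indefinite and the critical point is a saddle point.

saddle point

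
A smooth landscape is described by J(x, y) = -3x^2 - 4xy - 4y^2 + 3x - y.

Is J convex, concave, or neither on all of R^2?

concave

J is quadratic, so its Hessian is the constant matrix H = [[-6, -4], [-4, -8]].
det(H) = 32, tr(H) = -14.
det(H) > 0 and tr(H) < 0, so H is negative definite everywhere: concave.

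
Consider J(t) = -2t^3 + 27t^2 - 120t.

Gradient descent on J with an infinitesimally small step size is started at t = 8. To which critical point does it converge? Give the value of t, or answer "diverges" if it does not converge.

diverges

J'(t) = -6(t - 5)(t - 4), so J'(8) = -72.
Gradient descent moves in the -J' direction, i.e. t is increasing.
There is no critical point above t=8, and J' keeps the same sign, so the iterate runs off to +∞.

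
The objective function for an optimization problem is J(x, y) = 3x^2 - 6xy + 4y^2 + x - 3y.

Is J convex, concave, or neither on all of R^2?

J is quadratic, so its Hessian is the constant matrix H = [[6, -6], [-6, 8]].
det(H) = 12, tr(H) = 14.
det(H) > 0 and tr(H) > 0, so H is positive definite everywhere: convex.

convex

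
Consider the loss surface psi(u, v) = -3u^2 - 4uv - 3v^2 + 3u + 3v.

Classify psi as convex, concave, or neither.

concave

psi is quadratic, so its Hessian is the constant matrix H = [[-6, -4], [-4, -6]].
det(H) = 20, tr(H) = -12.
det(H) > 0 and tr(H) < 0, so H is negative definite everywhere: concave.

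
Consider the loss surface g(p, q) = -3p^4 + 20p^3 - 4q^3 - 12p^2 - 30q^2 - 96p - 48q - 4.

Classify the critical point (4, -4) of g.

The mixed partial ∂²g/∂p∂q is 0, so the Hessian at any point is diag(g_pp, g_qq) = diag(12(-3p^2 + 10p - 2), -12(2q + 5)).
At (4, -4): H = diag(-120, 36).
The eigenvalues have opposite signs, so H is indefinite: a saddle point.

saddle point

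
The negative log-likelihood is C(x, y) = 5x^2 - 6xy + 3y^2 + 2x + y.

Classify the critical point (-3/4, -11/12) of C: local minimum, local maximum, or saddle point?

local minimum

The Hessian of C is constant: H = [[10, -6], [-6, 6]].
det(H) = 10·6 − (-6)² = 24.
det(H) > 0 and tr(H) = 16 > 0, so H is positive definite and the point is a local minimum.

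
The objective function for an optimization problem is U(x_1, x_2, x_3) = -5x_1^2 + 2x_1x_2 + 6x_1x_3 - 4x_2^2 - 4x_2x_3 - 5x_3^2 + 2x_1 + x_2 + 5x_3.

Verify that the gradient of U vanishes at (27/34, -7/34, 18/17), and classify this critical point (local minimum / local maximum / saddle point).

local maximum

∇U = (-10x_1 + 2x_2 + 6x_3 + 2, 2x_1 - 8x_2 - 4x_3 + 1, 6x_1 - 4x_2 - 10x_3 + 5); substituting (27/34, -7/34, 18/17) gives ∇U = (0, 0, 0), so (27/34, -7/34, 18/17) is indeed a critical point.
The Hessian is constant: H = [[-10, 2, 6], [2, -8, -4], [6, -4, -10]].
Leading principal minors: Δ₁ = -10, Δ₂ = 76, Δ₃ = -408.
The minors alternate sign starting negative (−, +, −), so H is negative definite: a local maximum.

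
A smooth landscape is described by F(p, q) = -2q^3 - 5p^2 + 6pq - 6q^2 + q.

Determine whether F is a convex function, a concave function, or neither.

The term -2q^3 is cubic, so the Hessian is not constant.
∂²F/∂q² = -12q - 12, which takes both signs as q varies (negative for sufficiently large q). A diagonal entry of the Hessian changing sign means the Hessian is neither positive- nor negative-semidefinite on all of R^2.

neither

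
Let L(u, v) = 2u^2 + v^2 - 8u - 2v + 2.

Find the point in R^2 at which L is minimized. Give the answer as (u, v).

(2, 1)

L(u,v) separates as P(u) + Q(v) + 2, so its minimum is min P + min Q + 2.
P'(u) = 4u - 8 vanishes at u ∈ {2}; Q'(v) = 2v - 2 vanishes at v ∈ {1}.
Local minima of P (where P''>0): P(2)=-8. Local minima of Q: Q(1)=-1.
So the global minimum of L is P(2) + Q(1) + 2 = -8 − 1 + 2 = -7, attained at (2, 1).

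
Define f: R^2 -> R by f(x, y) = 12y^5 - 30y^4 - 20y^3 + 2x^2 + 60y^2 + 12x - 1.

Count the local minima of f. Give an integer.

2

f separates as a function of x plus a function of y, so ∇f=0 decouples.
∂f/∂x = 4(x + 3) = 0 at x ∈ {-3}; ∂f/∂y = 60y(y - 2)(y - 1)(y + 1) = 0 at y ∈ {-1, 0, 1, 2}.
The Hessian is diagonal: diag(f_xx, f_yy). Second derivatives: f_xx(-3)=4; f_yy(-1)=-360, f_yy(0)=120, f_yy(1)=-120, f_yy(2)=360.
Local minima occur where both diagonal entries positive: (-3, 0), (-3, 2). Count: 2.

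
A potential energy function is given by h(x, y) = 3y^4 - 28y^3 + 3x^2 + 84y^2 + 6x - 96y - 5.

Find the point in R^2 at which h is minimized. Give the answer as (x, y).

(-1, 4)

h(x,y) separates as P(x) + Q(y) − 5, so its minimum is min P + min Q − 5.
P'(x) = 6x + 6 vanishes at x ∈ {-1}; Q'(y) = 12(y - 4)(y - 2)(y - 1) vanishes at y ∈ {1, 2, 4}.
Local minima of P (where P''>0): P(-1)=-3. Local minima of Q: Q(1)=-37, Q(4)=-64.
So the global minimum of h is P(-1) + Q(4) − 5 = -3 − 64 − 5 = -72, attained at (-1, 4).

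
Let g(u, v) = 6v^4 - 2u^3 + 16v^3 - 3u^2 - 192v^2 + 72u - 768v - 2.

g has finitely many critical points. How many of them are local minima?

g separates as a function of u plus a function of v, so ∇g=0 decouples.
∂g/∂u = -6(u - 3)(u + 4) = 0 at u ∈ {-4, 3}; ∂g/∂v = 24(v - 4)(v + 2)(v + 4) = 0 at v ∈ {-4, -2, 4}.
The Hessian is diagonal: diag(g_uu, g_vv). Second derivatives: g_uu(-4)=42, g_uu(3)=-42; g_vv(-4)=384, g_vv(-2)=-288, g_vv(4)=1152.
Local minima occur where both diagonal entries positive: (-4, -4), (-4, 4). Count: 2.

2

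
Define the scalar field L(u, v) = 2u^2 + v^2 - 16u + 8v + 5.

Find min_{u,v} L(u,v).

L(u,v) separates as P(u) + Q(v) + 5, so its minimum is min P + min Q + 5.
P'(u) = 4u - 16 vanishes at u ∈ {4}; Q'(v) = 2v + 8 vanishes at v ∈ {-4}.
Local minima of P (where P''>0): P(4)=-32. Local minima of Q: Q(-4)=-16.
So the global minimum of L is P(4) + Q(-4) + 5 = -32 − 16 + 5 = -43, attained at (4, -4).

-43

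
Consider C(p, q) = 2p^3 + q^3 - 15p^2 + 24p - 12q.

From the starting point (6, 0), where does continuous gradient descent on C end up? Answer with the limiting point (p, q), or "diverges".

C is separable, so gradient descent decouples: p follows -∂C/∂p, q follows -∂C/∂q.
∂C/∂p = 6(p - 4)(p - 1); at p=6 this is 60, so p decreases.
∂C/∂q = 3(q - 2)(q + 2); at q=0 this is -12, so q increases.
p converges to its nearest critical value 4 (a local min of the p-part); q converges to 2. The iterate converges to (4, 2).

(4, 2)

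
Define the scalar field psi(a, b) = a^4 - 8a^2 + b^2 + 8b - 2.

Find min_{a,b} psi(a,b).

psi(a,b) separates as P(a) + Q(b) − 2, so its minimum is min P + min Q − 2.
P'(a) = 4a(a - 2)(a + 2) vanishes at a ∈ {-2, 0, 2}; Q'(b) = 2b + 8 vanishes at b ∈ {-4}.
Local minima of P (where P''>0): P(-2)=-16, P(2)=-16. Local minima of Q: Q(-4)=-16.
So the global minimum of psi is P(-2) + Q(-4) − 2 = -16 − 16 − 2 = -34, attained at (-2, -4).

-34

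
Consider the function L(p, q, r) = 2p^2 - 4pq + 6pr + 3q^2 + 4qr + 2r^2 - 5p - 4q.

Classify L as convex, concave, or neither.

neither

L is quadratic, so its Hessian is the constant matrix H = [[4, -4, 6], [-4, 6, 4], [6, 4, 4]].
Leading principal minors: 4, 8, -440.
Neither pattern holds ⇒ H is indefinite ⇒ neither convex nor concave.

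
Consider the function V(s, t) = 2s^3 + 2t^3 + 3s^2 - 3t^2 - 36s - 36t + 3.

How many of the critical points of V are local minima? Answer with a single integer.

V separates as a function of s plus a function of t, so ∇V=0 decouples.
∂V/∂s = 6(s - 2)(s + 3) = 0 at s ∈ {-3, 2}; ∂V/∂t = 6(t - 3)(t + 2) = 0 at t ∈ {-2, 3}.
The Hessian is diagonal: diag(V_ss, V_tt). Second derivatives: V_ss(-3)=-30, V_ss(2)=30; V_tt(-2)=-30, V_tt(3)=30.
Local minima occur where both diagonal entries positive: (2, 3). Count: 1.

1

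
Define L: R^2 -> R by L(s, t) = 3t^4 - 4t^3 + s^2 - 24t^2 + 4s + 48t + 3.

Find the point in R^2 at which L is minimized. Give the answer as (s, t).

(-2, -2)

L(s,t) separates as P(s) + Q(t) + 3, so its minimum is min P + min Q + 3.
P'(s) = 2s + 4 vanishes at s ∈ {-2}; Q'(t) = 12(t - 2)(t - 1)(t + 2) vanishes at t ∈ {-2, 1, 2}.
Local minima of P (where P''>0): P(-2)=-4. Local minima of Q: Q(-2)=-112, Q(2)=16.
So the global minimum of L is P(-2) + Q(-2) + 3 = -4 − 112 + 3 = -113, attained at (-2, -2).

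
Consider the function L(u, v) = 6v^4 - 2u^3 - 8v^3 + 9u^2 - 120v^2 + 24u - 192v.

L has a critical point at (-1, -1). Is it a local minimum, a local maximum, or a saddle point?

The mixed partial ∂²L/∂u∂v is 0, so the Hessian at any point is diag(L_uu, L_vv) = diag(6(-2u + 3), 24(3v^2 - 2v - 10)).
At (-1, -1): H = diag(30, -120).
The eigenvalues have opposite signs, so H is indefinite: a saddle point.

saddle point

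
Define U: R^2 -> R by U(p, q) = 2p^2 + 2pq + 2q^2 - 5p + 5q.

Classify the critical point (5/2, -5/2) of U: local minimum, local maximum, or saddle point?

local minimum

The Hessian of U is constant: H = [[4, 2], [2, 4]].
det(H) = 4·4 − 2² = 12.
det(H) > 0 and tr(H) = 8 > 0, so H is positive definite and the point is a local minimum.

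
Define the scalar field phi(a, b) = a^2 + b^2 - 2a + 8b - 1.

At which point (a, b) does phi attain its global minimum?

phi(a,b) separates as P(a) + Q(b) − 1, so its minimum is min P + min Q − 1.
P'(a) = 2a - 2 vanishes at a ∈ {1}; Q'(b) = 2b + 8 vanishes at b ∈ {-4}.
Local minima of P (where P''>0): P(1)=-1. Local minima of Q: Q(-4)=-16.
So the global minimum of phi is P(1) + Q(-4) − 1 = -1 − 16 − 1 = -18, attained at (1, -4).

(1, -4)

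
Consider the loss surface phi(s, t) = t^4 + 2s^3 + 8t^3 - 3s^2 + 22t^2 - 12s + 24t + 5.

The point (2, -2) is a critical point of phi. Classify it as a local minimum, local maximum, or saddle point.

The mixed partial ∂²phi/∂s∂t is 0, so the Hessian at any point is diag(phi_ss, phi_tt) = diag(6(2s - 1), 4(3t^2 + 12t + 11)).
At (2, -2): H = diag(18, -4).
The eigenvalues have opposite signs, so H is indefinite: a saddle point.

saddle point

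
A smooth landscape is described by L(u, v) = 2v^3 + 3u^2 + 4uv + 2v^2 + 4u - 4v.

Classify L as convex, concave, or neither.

The term 2v^3 is cubic, so the Hessian is not constant.
∂²L/∂v² = 12v + 4, which takes both signs as v varies (negative for sufficiently negative v). A diagonal entry of the Hessian changing sign means the Hessian is neither positive- nor negative-semidefinite on all of R^2.

neither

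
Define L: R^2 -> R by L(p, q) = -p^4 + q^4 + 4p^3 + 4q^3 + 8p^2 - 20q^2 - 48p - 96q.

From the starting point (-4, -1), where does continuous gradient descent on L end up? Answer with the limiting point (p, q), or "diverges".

L is separable, so gradient descent decouples: p follows -∂L/∂p, q follows -∂L/∂q.
∂L/∂p = -4(p - 3)(p - 2)(p + 2); at p=-4 this is 336, so p decreases.
∂L/∂q = 4(q - 3)(q + 2)(q + 4); at q=-1 this is -48, so q increases.
The p-coordinate has no critical point in that direction and runs off to infinity.

diverges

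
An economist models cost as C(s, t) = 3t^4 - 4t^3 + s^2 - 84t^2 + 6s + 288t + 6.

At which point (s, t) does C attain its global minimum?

C(s,t) separates as P(s) + Q(t) + 6, so its minimum is min P + min Q + 6.
P'(s) = 2s + 6 vanishes at s ∈ {-3}; Q'(t) = 12(t - 3)(t - 2)(t + 4) vanishes at t ∈ {-4, 2, 3}.
Local minima of P (where P''>0): P(-3)=-9. Local minima of Q: Q(-4)=-1472, Q(3)=243.
So the global minimum of C is P(-3) + Q(-4) + 6 = -9 − 1472 + 6 = -1475, attained at (-3, -4).

(-3, -4)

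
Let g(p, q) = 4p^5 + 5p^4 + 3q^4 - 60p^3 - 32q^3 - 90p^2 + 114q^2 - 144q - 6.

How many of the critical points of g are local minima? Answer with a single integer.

g separates as a function of p plus a function of q, so ∇g=0 decouples.
∂g/∂p = 20p(p - 3)(p + 1)(p + 3) = 0 at p ∈ {-3, -1, 0, 3}; ∂g/∂q = 12(q - 4)(q - 3)(q - 1) = 0 at q ∈ {1, 3, 4}.
The Hessian is diagonal: diag(g_pp, g_qq). Second derivatives: g_pp(-3)=-720, g_pp(-1)=160, g_pp(0)=-180, g_pp(3)=1440; g_qq(1)=72, g_qq(3)=-24, g_qq(4)=36.
Local minima occur where both diagonal entries positive: (-1, 1), (-1, 4), (3, 1), (3, 4). Count: 4.

4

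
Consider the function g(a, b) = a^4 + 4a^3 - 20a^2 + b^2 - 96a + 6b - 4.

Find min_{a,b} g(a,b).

-292

g(a,b) separates as P(a) + Q(b) − 4, so its minimum is min P + min Q − 4.
P'(a) = 4(a - 3)(a + 2)(a + 4) vanishes at a ∈ {-4, -2, 3}; Q'(b) = 2b + 6 vanishes at b ∈ {-3}.
Local minima of P (where P''>0): P(-4)=64, P(3)=-279. Local minima of Q: Q(-3)=-9.
So the global minimum of g is P(3) + Q(-3) − 4 = -279 − 9 − 4 = -292, attained at (3, -3).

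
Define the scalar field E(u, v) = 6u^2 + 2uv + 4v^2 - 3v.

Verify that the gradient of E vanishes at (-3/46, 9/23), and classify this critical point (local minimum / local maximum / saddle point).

local minimum

∇E = (12u + 2v, 2u + 8v - 3); substituting (-3/46, 9/23) gives ∇E = (0, 0), so (-3/46, 9/23) is indeed a critical point.
The Hessian of E is constant: H = [[12, 2], [2, 8]].
det(H) = 12·8 − 2² = 92.
det(H) > 0 and tr(H) = 20 > 0, so H is positive definite and the point is a local minimum.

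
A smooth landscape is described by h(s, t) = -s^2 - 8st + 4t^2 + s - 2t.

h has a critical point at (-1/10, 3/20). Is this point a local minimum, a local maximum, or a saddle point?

The Hessian of h is constant: H = [[-2, -8], [-8, 8]].
det(H) = (-2)·8 − (-8)² = -80.
Since det(H) < 0, H is indefinite and the critical point is a saddle point.

saddle point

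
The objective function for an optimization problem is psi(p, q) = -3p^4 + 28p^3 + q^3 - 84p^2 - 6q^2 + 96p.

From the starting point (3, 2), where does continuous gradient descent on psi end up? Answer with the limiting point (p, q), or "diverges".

psi is separable, so gradient descent decouples: p follows -∂psi/∂p, q follows -∂psi/∂q.
∂psi/∂p = -12(p - 4)(p - 2)(p - 1); at p=3 this is 24, so p decreases.
∂psi/∂q = 3q(q - 4); at q=2 this is -12, so q increases.
p converges to its nearest critical value 2 (a local min of the p-part); q converges to 4. The iterate converges to (2, 4).

(2, 4)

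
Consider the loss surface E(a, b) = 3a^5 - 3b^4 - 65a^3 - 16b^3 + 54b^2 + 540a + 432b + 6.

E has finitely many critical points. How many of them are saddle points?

6

E separates as a function of a plus a function of b, so ∇E=0 decouples.
∂E/∂a = 15(a - 3)(a - 2)(a + 2)(a + 3) = 0 at a ∈ {-3, -2, 2, 3}; ∂E/∂b = -12(b - 3)(b + 3)(b + 4) = 0 at b ∈ {-4, -3, 3}.
The Hessian is diagonal: diag(E_aa, E_bb). Second derivatives: E_aa(-3)=-450, E_aa(-2)=300, E_aa(2)=-300, E_aa(3)=450; E_bb(-4)=-84, E_bb(-3)=72, E_bb(3)=-504.
Saddle points occur where the two diagonal entries have opposite signs: (-3, -3), (-2, -4), (-2, 3), (2, -3), (3, -4), (3, 3). Count: 6.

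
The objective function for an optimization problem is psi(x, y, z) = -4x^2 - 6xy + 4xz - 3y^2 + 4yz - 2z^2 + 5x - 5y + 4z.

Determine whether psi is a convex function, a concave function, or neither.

concave

psi is quadratic, so its Hessian is the constant matrix H = [[-8, -6, 4], [-6, -6, 4], [4, 4, -4]].
Leading principal minors: -8, 12, -16.
Signs alternate −, +, − ⇒ H ≺ 0 ⇒ concave.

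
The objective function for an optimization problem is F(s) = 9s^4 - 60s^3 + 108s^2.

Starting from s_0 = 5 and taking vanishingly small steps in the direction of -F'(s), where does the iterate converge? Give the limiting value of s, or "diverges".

F'(s) = 36s(s - 3)(s - 2), so F'(5) = 1080.
Gradient descent moves in the -F' direction, i.e. s is decreasing.
The nearest critical point in that direction is s = 3, where F'' = 108 > 0 (a local minimum). The iterate converges there.

3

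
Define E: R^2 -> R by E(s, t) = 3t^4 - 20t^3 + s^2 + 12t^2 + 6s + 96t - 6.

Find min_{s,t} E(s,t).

-76

E(s,t) separates as P(s) + Q(t) − 6, so its minimum is min P + min Q − 6.
P'(s) = 2s + 6 vanishes at s ∈ {-3}; Q'(t) = 12(t - 4)(t - 2)(t + 1) vanishes at t ∈ {-1, 2, 4}.
Local minima of P (where P''>0): P(-3)=-9. Local minima of Q: Q(-1)=-61, Q(4)=64.
So the global minimum of E is P(-3) + Q(-1) − 6 = -9 − 61 − 6 = -76, attained at (-3, -1).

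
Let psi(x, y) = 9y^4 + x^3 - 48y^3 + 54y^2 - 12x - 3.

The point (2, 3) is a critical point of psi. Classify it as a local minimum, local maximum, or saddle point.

The mixed partial ∂²psi/∂x∂y is 0, so the Hessian at any point is diag(psi_xx, psi_yy) = diag(6x, 36(3y^2 - 8y + 3)).
At (2, 3): H = diag(12, 216).
Both eigenvalues are positive, so H is positive definite: a local minimum.

local minimum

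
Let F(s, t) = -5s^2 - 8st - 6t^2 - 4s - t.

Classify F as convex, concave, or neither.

concave

F is quadratic, so its Hessian is the constant matrix H = [[-10, -8], [-8, -12]].
det(H) = 56, tr(H) = -22.
det(H) > 0 and tr(H) < 0, so H is negative definite everywhere: concave.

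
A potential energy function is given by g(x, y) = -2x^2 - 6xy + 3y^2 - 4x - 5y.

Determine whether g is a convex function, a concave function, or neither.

g is quadratic, so its Hessian is the constant matrix H = [[-4, -6], [-6, 6]].
det(H) = -60, tr(H) = 2.
det(H) < 0, so H is indefinite: neither convex nor concave.

neither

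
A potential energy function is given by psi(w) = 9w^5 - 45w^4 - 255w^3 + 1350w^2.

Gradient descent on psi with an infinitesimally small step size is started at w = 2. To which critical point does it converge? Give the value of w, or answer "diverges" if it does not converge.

psi'(w) = 45w(w - 5)(w - 3)(w + 4), so psi'(2) = 1620.
Gradient descent moves in the -psi' direction, i.e. w is decreasing.
The nearest critical point in that direction is w = 0, where psi'' = 2700 > 0 (a local minimum). The iterate converges there.

0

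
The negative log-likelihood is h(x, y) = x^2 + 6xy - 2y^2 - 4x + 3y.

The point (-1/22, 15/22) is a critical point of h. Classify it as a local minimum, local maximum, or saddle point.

saddle point

The Hessian of h is constant: H = [[2, 6], [6, -4]].
det(H) = 2·(-4) − 6² = -44.
Since det(H) < 0, H is indefinite and the critical point is a saddle point.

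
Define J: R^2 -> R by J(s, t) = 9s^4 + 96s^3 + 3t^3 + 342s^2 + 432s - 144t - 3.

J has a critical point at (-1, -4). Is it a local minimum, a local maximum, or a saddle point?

The mixed partial ∂²J/∂s∂t is 0, so the Hessian at any point is diag(J_ss, J_tt) = diag(36(3s^2 + 16s + 19), 18t).
At (-1, -4): H = diag(216, -72).
The eigenvalues have opposite signs, so H is indefinite: a saddle point.

saddle point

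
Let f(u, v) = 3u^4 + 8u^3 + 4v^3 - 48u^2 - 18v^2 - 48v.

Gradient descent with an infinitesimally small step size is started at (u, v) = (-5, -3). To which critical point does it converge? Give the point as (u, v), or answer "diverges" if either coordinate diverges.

f is separable, so gradient descent decouples: u follows -∂f/∂u, v follows -∂f/∂v.
∂f/∂u = 12u(u - 2)(u + 4); at u=-5 this is -420, so u increases.
∂f/∂v = 12(v - 4)(v + 1); at v=-3 this is 168, so v decreases.
The v-coordinate has no critical point in that direction and runs off to infinity.

diverges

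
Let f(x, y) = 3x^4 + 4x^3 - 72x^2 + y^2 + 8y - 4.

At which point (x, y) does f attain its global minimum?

f(x,y) separates as P(x) + Q(y) − 4, so its minimum is min P + min Q − 4.
P'(x) = 12x(x - 3)(x + 4) vanishes at x ∈ {-4, 0, 3}; Q'(y) = 2y + 8 vanishes at y ∈ {-4}.
Local minima of P (where P''>0): P(-4)=-640, P(3)=-297. Local minima of Q: Q(-4)=-16.
So the global minimum of f is P(-4) + Q(-4) − 4 = -640 − 16 − 4 = -660, attained at (-4, -4).

(-4, -4)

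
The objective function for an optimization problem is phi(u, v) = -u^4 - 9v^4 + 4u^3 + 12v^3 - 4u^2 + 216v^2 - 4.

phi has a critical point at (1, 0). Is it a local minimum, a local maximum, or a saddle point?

local minimum

The mixed partial ∂²phi/∂u∂v is 0, so the Hessian at any point is diag(phi_uu, phi_vv) = diag(4(-3u^2 + 6u - 2), 36(-3v^2 + 2v + 12)).
At (1, 0): H = diag(4, 432).
Both eigenvalues are positive, so H is positive definite: a local minimum.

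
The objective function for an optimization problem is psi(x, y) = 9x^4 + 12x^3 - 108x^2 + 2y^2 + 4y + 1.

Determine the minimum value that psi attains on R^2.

psi(x,y) separates as P(x) + Q(y) + 1, so its minimum is min P + min Q + 1.
P'(x) = 36x(x - 2)(x + 3) vanishes at x ∈ {-3, 0, 2}; Q'(y) = 4y + 4 vanishes at y ∈ {-1}.
Local minima of P (where P''>0): P(-3)=-567, P(2)=-192. Local minima of Q: Q(-1)=-2.
So the global minimum of psi is P(-3) + Q(-1) + 1 = -567 − 2 + 1 = -568, attained at (-3, -1).

-568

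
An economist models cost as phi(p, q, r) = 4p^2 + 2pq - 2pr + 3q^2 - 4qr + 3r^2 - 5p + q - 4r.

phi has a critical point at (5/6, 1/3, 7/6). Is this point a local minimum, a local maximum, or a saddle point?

local minimum

The Hessian is constant: H = [[8, 2, -2], [2, 6, -4], [-2, -4, 6]].
Leading principal minors: Δ₁ = 8, Δ₂ = 44, Δ₃ = 144.
All leading minors are positive, so H is positive definite: a local minimum.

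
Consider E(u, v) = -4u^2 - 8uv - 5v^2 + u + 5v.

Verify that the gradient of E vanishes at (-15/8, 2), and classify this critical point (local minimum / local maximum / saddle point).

local maximum

∇E = (-8u - 8v + 1, -8u - 10v + 5); substituting (-15/8, 2) gives ∇E = (0, 0), so (-15/8, 2) is indeed a critical point.
The Hessian of E is constant: H = [[-8, -8], [-8, -10]].
det(H) = (-8)·(-10) − (-8)² = 16.
det(H) > 0 and tr(H) = -18 < 0, so H is negative definite and the point is a local maximum.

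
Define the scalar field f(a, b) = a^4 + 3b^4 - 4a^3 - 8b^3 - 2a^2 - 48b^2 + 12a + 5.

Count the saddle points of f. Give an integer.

f separates as a function of a plus a function of b, so ∇f=0 decouples.
∂f/∂a = 4(a - 3)(a - 1)(a + 1) = 0 at a ∈ {-1, 1, 3}; ∂f/∂b = 12b(b - 4)(b + 2) = 0 at b ∈ {-2, 0, 4}.
The Hessian is diagonal: diag(f_aa, f_bb). Second derivatives: f_aa(-1)=32, f_aa(1)=-16, f_aa(3)=32; f_bb(-2)=144, f_bb(0)=-96, f_bb(4)=288.
Saddle points occur where the two diagonal entries have opposite signs: (-1, 0), (1, -2), (1, 4), (3, 0). Count: 4.

4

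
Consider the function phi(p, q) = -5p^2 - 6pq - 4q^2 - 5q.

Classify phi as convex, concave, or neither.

concave

phi is quadratic, so its Hessian is the constant matrix H = [[-10, -6], [-6, -8]].
det(H) = 44, tr(H) = -18.
det(H) > 0 and tr(H) < 0, so H is negative definite everywhere: concave.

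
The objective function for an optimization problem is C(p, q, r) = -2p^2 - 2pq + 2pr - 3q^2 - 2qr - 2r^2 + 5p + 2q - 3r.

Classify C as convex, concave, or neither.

C is quadratic, so its Hessian is the constant matrix H = [[-4, -2, 2], [-2, -6, -2], [2, -2, -4]].
Leading principal minors: -4, 20, -24.
Signs alternate −, +, − ⇒ H ≺ 0 ⇒ concave.

concave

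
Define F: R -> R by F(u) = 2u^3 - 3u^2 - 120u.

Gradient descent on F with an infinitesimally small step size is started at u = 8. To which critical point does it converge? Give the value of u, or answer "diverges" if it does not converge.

F'(u) = 6(u - 5)(u + 4), so F'(8) = 216.
Gradient descent moves in the -F' direction, i.e. u is decreasing.
The nearest critical point in that direction is u = 5, where F'' = 54 > 0 (a local minimum). The iterate converges there.

5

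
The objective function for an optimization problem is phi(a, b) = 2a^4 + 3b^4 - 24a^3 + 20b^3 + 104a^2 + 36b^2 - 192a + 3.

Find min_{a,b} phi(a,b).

phi(a,b) separates as P(a) + Q(b) + 3, so its minimum is min P + min Q + 3.
P'(a) = 8(a - 4)(a - 3)(a - 2) vanishes at a ∈ {2, 3, 4}; Q'(b) = 12b(b + 2)(b + 3) vanishes at b ∈ {-3, -2, 0}.
Local minima of P (where P''>0): P(2)=-128, P(4)=-128. Local minima of Q: Q(-3)=27, Q(0)=0.
So the global minimum of phi is P(2) + Q(0) + 3 = -128 + 0 + 3 = -125, attained at (2, 0).

-125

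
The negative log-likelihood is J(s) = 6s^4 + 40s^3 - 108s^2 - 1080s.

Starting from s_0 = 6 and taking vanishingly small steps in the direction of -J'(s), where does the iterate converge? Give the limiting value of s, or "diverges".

J'(s) = 24(s - 3)(s + 3)(s + 5), so J'(6) = 7128.
Gradient descent moves in the -J' direction, i.e. s is decreasing.
The nearest critical point in that direction is s = 3, where J'' = 1152 > 0 (a local minimum). The iterate converges there.

3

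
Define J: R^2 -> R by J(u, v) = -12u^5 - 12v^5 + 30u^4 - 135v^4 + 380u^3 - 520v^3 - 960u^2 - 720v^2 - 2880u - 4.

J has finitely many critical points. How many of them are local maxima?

J separates as a function of u plus a function of v, so ∇J=0 decouples.
∂J/∂u = -60(u - 4)(u - 3)(u + 1)(u + 4) = 0 at u ∈ {-4, -1, 3, 4}; ∂J/∂v = -60v(v + 2)(v + 3)(v + 4) = 0 at v ∈ {-4, -3, -2, 0}.
The Hessian is diagonal: diag(J_uu, J_vv). Second derivatives: J_uu(-4)=10080, J_uu(-1)=-3600, J_uu(3)=1680, J_uu(4)=-2400; J_vv(-4)=480, J_vv(-3)=-180, J_vv(-2)=240, J_vv(0)=-1440.
Local maxima occur where both diagonal entries negative: (-1, -3), (-1, 0), (4, -3), (4, 0). Count: 4.

4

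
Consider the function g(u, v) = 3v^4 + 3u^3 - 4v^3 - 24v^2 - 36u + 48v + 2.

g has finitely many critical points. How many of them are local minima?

g separates as a function of u plus a function of v, so ∇g=0 decouples.
∂g/∂u = 9(u - 2)(u + 2) = 0 at u ∈ {-2, 2}; ∂g/∂v = 12(v - 2)(v - 1)(v + 2) = 0 at v ∈ {-2, 1, 2}.
The Hessian is diagonal: diag(g_uu, g_vv). Second derivatives: g_uu(-2)=-36, g_uu(2)=36; g_vv(-2)=144, g_vv(1)=-36, g_vv(2)=48.
Local minima occur where both diagonal entries positive: (2, -2), (2, 2). Count: 2.

2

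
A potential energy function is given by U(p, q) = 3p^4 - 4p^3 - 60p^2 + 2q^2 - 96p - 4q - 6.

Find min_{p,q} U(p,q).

U(p,q) separates as A(p) + B(q) − 6, so its minimum is min A + min B − 6.
A'(p) = 12(p - 4)(p + 1)(p + 2) vanishes at p ∈ {-2, -1, 4}; B'(q) = 4q - 4 vanishes at q ∈ {1}.
Local minima of A (where A''>0): A(-2)=32, A(4)=-832. Local minima of B: B(1)=-2.
So the global minimum of U is A(4) + B(1) − 6 = -832 − 2 − 6 = -840, attained at (4, 1).

-840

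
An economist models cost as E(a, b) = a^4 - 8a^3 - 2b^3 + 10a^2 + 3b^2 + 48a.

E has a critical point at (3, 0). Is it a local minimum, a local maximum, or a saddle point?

The mixed partial ∂²E/∂a∂b is 0, so the Hessian at any point is diag(E_aa, E_bb) = diag(4(3a^2 - 12a + 5), 6(-2b + 1)).
At (3, 0): H = diag(-16, 6).
The eigenvalues have opposite signs, so H is indefinite: a saddle point.

saddle point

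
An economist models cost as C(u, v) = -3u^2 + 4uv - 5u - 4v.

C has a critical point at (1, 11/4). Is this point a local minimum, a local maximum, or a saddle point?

saddle point

The Hessian of C is constant: H = [[-6, 4], [4, 0]].
det(H) = (-6)·0 − 4² = -16.
Since det(H) < 0, H is indefinite and the critical point is a saddle point.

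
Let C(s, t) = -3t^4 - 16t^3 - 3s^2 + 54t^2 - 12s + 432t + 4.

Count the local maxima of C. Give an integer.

C separates as a function of s plus a function of t, so ∇C=0 decouples.
∂C/∂s = -6(s + 2) = 0 at s ∈ {-2}; ∂C/∂t = -12(t - 3)(t + 3)(t + 4) = 0 at t ∈ {-4, -3, 3}.
The Hessian is diagonal: diag(C_ss, C_tt). Second derivatives: C_ss(-2)=-6; C_tt(-4)=-84, C_tt(-3)=72, C_tt(3)=-504.
Local maxima occur where both diagonal entries negative: (-2, -4), (-2, 3). Count: 2.

2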